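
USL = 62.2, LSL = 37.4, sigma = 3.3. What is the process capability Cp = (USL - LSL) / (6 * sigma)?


Cp = (62.2 - 37.4) / (6 * 3.3)

1.25


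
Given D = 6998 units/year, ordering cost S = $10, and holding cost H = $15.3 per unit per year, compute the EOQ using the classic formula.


Formula: EOQ = sqrt(2 * D * S / H)
Numerator: 2 * 6998 * 10 = 139960
2DS/H = 139960 / 15.3 = 9147.7
EOQ = sqrt(9147.7) = 95.6 units

95.6 units


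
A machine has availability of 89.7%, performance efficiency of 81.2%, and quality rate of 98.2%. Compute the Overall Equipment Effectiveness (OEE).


Formula: OEE = Availability * Performance * Quality / 10000
A * P = 89.7% * 81.2% / 100 = 72.84%
OEE = 72.84% * 98.2% / 100 = 71.5%

71.5%


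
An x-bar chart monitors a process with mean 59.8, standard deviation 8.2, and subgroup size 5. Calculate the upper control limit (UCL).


UCL = 59.8 + 3 * 8.2 / sqrt(5)

70.8


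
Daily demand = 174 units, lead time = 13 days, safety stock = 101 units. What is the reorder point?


Formula: ROP = (Daily Demand * Lead Time) + Safety Stock
Demand during lead time = 174 * 13 = 2262 units
ROP = 2262 + 101 = 2363 units

2363 units


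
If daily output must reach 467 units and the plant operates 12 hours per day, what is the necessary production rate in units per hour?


Formula: Production Rate = Daily Demand / Available Hours
Rate = 467 units/day / 12 hours/day
Rate = 38.9 units/hour

38.9 units/hour


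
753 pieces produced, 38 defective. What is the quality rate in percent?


Formula: Quality Rate = Good Pieces / Total Pieces * 100
Good pieces = 753 - 38 = 715
QR = 715 / 753 * 100 = 95.0%

95.0%


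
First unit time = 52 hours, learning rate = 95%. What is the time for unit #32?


Formula: T_n = T_1 * (learning_rate)^(log2(n)) where learning_rate = rate/100
Doublings = log2(32) = 5
T_n = 52 * 0.95^5
T_n = 52 * 0.7738 = 40.2 hours

40.2 hours


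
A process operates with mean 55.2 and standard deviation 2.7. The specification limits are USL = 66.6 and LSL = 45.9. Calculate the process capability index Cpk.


Cpu = (66.6 - 55.2) / (3 * 2.7) = 1.41
Cpl = (55.2 - 45.9) / (3 * 2.7) = 1.15
Cpk = min(1.41, 1.15) = 1.15

1.15


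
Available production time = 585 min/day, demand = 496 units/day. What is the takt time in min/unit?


Formula: Takt Time = Available Production Time / Customer Demand
Takt = 585 min/day / 496 units/day
Takt = 1.18 min/unit

1.18 min/unit


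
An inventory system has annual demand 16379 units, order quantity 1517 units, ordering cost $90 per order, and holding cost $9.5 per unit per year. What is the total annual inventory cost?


TC = 16379/1517 * 90 + 1517/2 * 9.5

$8177.48


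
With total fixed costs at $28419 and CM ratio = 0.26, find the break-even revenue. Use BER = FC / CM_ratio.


Formula: BER = Fixed Costs / Contribution Margin Ratio
BER = $28419 / 0.26
BER = $109303.85 (to the nearest cent)

$109303.85


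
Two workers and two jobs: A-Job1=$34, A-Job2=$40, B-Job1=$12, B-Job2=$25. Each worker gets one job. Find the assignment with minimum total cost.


Option 1: A->1 + B->2 = $34 + $25 = $59
Option 2: A->2 + B->1 = $40 + $12 = $52
Min cost = min($59, $52) = $52

$52


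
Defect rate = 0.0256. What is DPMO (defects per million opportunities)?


DPMO = defect_rate * 1000000 = 0.0256 * 1000000

25600


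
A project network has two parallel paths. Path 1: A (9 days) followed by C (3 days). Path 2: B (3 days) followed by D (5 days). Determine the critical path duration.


Path 1 = 9 + 3 = 12 days
Path 2 = 3 + 5 = 8 days
Duration = max(12, 8) = 12 days

12 days


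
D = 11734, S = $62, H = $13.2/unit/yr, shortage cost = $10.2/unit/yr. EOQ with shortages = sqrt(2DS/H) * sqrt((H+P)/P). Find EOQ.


Formula: EOQ* = sqrt(2DS/H) * sqrt((H+P)/P)
Base EOQ = sqrt(2*11734*62/13.2) = 332.01 units
Correction = sqrt((13.2+10.2)/10.2) = 1.51463
EOQ* = 332.01 * 1.51463 = 502.9 units

502.9 units


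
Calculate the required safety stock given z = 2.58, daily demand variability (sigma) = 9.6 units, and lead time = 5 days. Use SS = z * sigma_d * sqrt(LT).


Formula: SS = z * sigma_d * sqrt(LT)
sqrt(LT) = sqrt(5) = 2.2361
SS = 2.58 * 9.6 * 2.2361
SS = 55.4 units

55.4 units


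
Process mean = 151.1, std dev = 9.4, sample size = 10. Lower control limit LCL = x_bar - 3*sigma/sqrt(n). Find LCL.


LCL = 151.1 - 3 * 9.4 / sqrt(10)

142.18


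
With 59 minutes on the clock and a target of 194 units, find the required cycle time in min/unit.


Formula: CT = Available Time / Number of Units
CT = 59 min / 194 units
CT = 0.3 min/unit

0.3 min/unit


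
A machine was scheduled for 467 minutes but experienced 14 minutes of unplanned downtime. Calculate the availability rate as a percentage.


Formula: Availability = (Planned Time - Downtime) / Planned Time * 100
Uptime = 467 - 14 = 453 min
Availability = 453 / 467 * 100 = 97.0%

97.0%


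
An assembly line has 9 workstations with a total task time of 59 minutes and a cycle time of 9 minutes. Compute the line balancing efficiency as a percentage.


Formula: Efficiency = Sum of Task Times / (N_stations * CT) * 100
Total station capacity = 9 stations * 9 min = 81 min
Efficiency = 59 / 81 * 100 = 72.8%

72.8%


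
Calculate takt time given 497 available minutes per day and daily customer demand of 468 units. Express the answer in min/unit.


Formula: Takt Time = Available Production Time / Customer Demand
Takt = 497 min/day / 468 units/day
Takt = 1.06 min/unit

1.06 min/unit


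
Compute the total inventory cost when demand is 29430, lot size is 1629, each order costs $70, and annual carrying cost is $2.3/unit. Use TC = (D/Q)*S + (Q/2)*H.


TC = 29430/1629 * 70 + 1629/2 * 2.3

$3137.99


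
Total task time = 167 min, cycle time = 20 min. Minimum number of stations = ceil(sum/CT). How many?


Formula: N_min = ceil(Sum of Task Times / Cycle Time)
N_min = ceil(167 min / 20 min) = ceil(8.35)
N_min = 9 stations

9


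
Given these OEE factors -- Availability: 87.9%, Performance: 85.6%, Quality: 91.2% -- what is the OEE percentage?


Formula: OEE = Availability * Performance * Quality / 10000
A * P = 87.9% * 85.6% / 100 = 75.24%
OEE = 75.24% * 91.2% / 100 = 68.6%

68.6%


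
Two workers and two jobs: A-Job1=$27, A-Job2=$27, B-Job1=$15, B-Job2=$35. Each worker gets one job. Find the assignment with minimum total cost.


Option 1: A->1 + B->2 = $27 + $35 = $62
Option 2: A->2 + B->1 = $27 + $15 = $42
Min cost = min($62, $42) = $42

$42


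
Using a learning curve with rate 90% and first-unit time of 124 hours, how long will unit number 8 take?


Formula: T_n = T_1 * (learning_rate)^(log2(n)) where learning_rate = rate/100
Doublings = log2(8) = 3
T_n = 124 * 0.9^3
T_n = 124 * 0.729 = 90.4 hours

90.4 hours


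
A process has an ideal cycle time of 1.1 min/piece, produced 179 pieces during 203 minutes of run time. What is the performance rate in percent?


Formula: Performance = (Ideal CT * Total Count) / Run Time * 100
Ideal output time = 1.1 * 179 = 196.9 min
Performance = 196.9 / 203 * 100 = 97.0%

97.0%


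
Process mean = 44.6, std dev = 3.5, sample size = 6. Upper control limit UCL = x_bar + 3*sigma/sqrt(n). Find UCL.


UCL = 44.6 + 3 * 3.5 / sqrt(6)

48.89


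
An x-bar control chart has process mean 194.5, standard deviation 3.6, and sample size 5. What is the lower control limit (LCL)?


LCL = 194.5 - 3 * 3.6 / sqrt(5)

189.67


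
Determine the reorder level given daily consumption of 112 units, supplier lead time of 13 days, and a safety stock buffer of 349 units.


Formula: ROP = (Daily Demand * Lead Time) + Safety Stock
Demand during lead time = 112 * 13 = 1456 units
ROP = 1456 + 349 = 1805 units

1805 units


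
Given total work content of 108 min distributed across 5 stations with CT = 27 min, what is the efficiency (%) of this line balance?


Formula: Efficiency = Sum of Task Times / (N_stations * CT) * 100
Total station capacity = 5 stations * 27 min = 135 min
Efficiency = 108 / 135 * 100 = 80.0%

80.0%


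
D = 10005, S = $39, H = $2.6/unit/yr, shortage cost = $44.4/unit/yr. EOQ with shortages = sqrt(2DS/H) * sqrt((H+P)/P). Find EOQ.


Formula: EOQ* = sqrt(2DS/H) * sqrt((H+P)/P)
Base EOQ = sqrt(2*10005*39/2.6) = 547.86 units
Correction = sqrt((2.6+44.4)/44.4) = 1.02886
EOQ* = 547.86 * 1.02886 = 563.7 units

563.7 units


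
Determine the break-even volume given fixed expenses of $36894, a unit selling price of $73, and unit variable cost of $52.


Formula: BEQ = Fixed Costs / (Price - Variable Cost)
Contribution margin = $73 - $52 = $21/unit
BEQ = ceil($36894 / $21/unit) = ceil(1756.86) = 1757 units

1757 units


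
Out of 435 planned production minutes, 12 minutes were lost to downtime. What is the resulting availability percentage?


Formula: Availability = (Planned Time - Downtime) / Planned Time * 100
Uptime = 435 - 12 = 423 min
Availability = 423 / 435 * 100 = 97.2%

97.2%


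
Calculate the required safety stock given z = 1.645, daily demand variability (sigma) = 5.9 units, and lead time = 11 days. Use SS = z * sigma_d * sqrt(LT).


Formula: SS = z * sigma_d * sqrt(LT)
sqrt(LT) = sqrt(11) = 3.3166
SS = 1.645 * 5.9 * 3.3166
SS = 32.2 units

32.2 units


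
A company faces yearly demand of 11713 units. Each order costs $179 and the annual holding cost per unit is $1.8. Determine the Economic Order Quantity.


Formula: EOQ = sqrt(2 * D * S / H)
Numerator: 2 * 11713 * 179 = 4193254
2DS/H = 4193254 / 1.8 = 2329585.6
EOQ = sqrt(2329585.6) = 1526.3 units

1526.3 units


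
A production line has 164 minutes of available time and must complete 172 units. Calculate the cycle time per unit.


Formula: CT = Available Time / Number of Units
CT = 164 min / 172 units
CT = 0.95 min/unit

0.95 min/unit


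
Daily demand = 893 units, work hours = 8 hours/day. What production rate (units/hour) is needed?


Formula: Production Rate = Daily Demand / Available Hours
Rate = 893 units/day / 8 hours/day
Rate = 111.6 units/hour

111.6 units/hour


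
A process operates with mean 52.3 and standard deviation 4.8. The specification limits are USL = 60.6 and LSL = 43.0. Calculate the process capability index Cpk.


Cpu = (60.6 - 52.3) / (3 * 4.8) = 0.58
Cpl = (52.3 - 43.0) / (3 * 4.8) = 0.65
Cpk = min(0.58, 0.65) = 0.58

0.58


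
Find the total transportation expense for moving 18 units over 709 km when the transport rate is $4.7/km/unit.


TC = dist * cost * units = 709 * 4.7 * 18 = $59981.40

$59981.40


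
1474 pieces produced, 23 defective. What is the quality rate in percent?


Formula: Quality Rate = Good Pieces / Total Pieces * 100
Good pieces = 1474 - 23 = 1451
QR = 1451 / 1474 * 100 = 98.4%

98.4%


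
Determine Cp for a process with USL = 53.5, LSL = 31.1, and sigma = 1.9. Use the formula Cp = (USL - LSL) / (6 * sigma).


Cp = (53.5 - 31.1) / (6 * 1.9)

1.96


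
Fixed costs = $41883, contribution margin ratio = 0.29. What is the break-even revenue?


Formula: BER = Fixed Costs / Contribution Margin Ratio
BER = $41883 / 0.29
BER = $144424.14 (to the nearest cent)

$144424.14


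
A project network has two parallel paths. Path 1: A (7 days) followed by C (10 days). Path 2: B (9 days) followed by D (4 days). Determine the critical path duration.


Path 1 = 7 + 10 = 17 days
Path 2 = 9 + 4 = 13 days
Duration = max(17, 13) = 17 days

17 days


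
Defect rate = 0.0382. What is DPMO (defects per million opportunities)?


DPMO = defect_rate * 1000000 = 0.0382 * 1000000

38200


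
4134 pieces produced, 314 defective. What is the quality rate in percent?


Formula: Quality Rate = Good Pieces / Total Pieces * 100
Good pieces = 4134 - 314 = 3820
QR = 3820 / 4134 * 100 = 92.4%

92.4%


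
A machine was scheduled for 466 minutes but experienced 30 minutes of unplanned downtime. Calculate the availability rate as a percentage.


Formula: Availability = (Planned Time - Downtime) / Planned Time * 100
Uptime = 466 - 30 = 436 min
Availability = 436 / 466 * 100 = 93.6%

93.6%


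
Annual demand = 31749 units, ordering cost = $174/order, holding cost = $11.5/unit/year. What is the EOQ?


Formula: EOQ = sqrt(2 * D * S / H)
Numerator: 2 * 31749 * 174 = 11048652
2DS/H = 11048652 / 11.5 = 960752.3
EOQ = sqrt(960752.3) = 980.2 units

980.2 units


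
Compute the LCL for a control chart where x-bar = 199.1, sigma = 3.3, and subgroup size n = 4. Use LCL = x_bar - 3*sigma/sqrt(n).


LCL = 199.1 - 3 * 3.3 / sqrt(4)

194.15


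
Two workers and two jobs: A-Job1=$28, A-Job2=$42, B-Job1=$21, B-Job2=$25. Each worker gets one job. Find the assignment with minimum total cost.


Option 1: A->1 + B->2 = $28 + $25 = $53
Option 2: A->2 + B->1 = $42 + $21 = $63
Min cost = min($53, $63) = $53

$53


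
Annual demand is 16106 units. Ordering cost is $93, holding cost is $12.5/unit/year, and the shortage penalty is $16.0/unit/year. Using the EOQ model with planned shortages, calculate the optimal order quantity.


Formula: EOQ* = sqrt(2DS/H) * sqrt((H+P)/P)
Base EOQ = sqrt(2*16106*93/12.5) = 489.55 units
Correction = sqrt((12.5+16.0)/16.0) = 1.33463
EOQ* = 489.55 * 1.33463 = 653.4 units

653.4 units


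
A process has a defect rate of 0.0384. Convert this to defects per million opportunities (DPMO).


DPMO = defect_rate * 1000000 = 0.0384 * 1000000

38400


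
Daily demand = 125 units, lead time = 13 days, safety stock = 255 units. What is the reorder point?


Formula: ROP = (Daily Demand * Lead Time) + Safety Stock
Demand during lead time = 125 * 13 = 1625 units
ROP = 1625 + 255 = 1880 units

1880 units


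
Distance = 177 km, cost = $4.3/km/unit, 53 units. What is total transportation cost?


TC = dist * cost * units = 177 * 4.3 * 53 = $40338.30

$40338.30


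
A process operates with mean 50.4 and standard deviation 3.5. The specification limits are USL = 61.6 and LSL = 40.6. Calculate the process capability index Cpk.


Cpu = (61.6 - 50.4) / (3 * 3.5) = 1.07
Cpl = (50.4 - 40.6) / (3 * 3.5) = 0.93
Cpk = min(1.07, 0.93) = 0.93

0.93


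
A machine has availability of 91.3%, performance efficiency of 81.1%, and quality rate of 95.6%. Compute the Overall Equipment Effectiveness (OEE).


Formula: OEE = Availability * Performance * Quality / 10000
A * P = 91.3% * 81.1% / 100 = 74.04%
OEE = 74.04% * 95.6% / 100 = 70.8%

70.8%


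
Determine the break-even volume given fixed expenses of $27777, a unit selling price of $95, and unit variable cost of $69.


Formula: BEQ = Fixed Costs / (Price - Variable Cost)
Contribution margin = $95 - $69 = $26/unit
BEQ = ceil($27777 / $26/unit) = ceil(1068.35) = 1069 units

1069 units


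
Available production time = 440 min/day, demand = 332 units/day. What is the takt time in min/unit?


Formula: Takt Time = Available Production Time / Customer Demand
Takt = 440 min/day / 332 units/day
Takt = 1.33 min/unit

1.33 min/unit


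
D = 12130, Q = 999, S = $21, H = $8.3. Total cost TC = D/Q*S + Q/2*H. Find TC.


TC = 12130/999 * 21 + 999/2 * 8.3

$4400.83


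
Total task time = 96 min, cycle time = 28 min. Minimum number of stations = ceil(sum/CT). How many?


Formula: N_min = ceil(Sum of Task Times / Cycle Time)
N_min = ceil(96 min / 28 min) = ceil(3.4286)
N_min = 4 stations

4


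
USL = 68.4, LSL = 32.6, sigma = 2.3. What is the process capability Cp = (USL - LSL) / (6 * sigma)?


Cp = (68.4 - 32.6) / (6 * 2.3)

2.59


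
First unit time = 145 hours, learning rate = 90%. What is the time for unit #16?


Formula: T_n = T_1 * (learning_rate)^(log2(n)) where learning_rate = rate/100
Doublings = log2(16) = 4
T_n = 145 * 0.9^4
T_n = 145 * 0.6561 = 95.1 hours

95.1 hours


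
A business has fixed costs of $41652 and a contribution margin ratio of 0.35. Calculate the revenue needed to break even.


Formula: BER = Fixed Costs / Contribution Margin Ratio
BER = $41652 / 0.35
BER = $119005.71 (to the nearest cent)

$119005.71


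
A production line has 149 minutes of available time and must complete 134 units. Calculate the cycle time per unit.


Formula: CT = Available Time / Number of Units
CT = 149 min / 134 units
CT = 1.11 min/unit

1.11 min/unit


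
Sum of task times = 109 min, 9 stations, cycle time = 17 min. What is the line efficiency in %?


Formula: Efficiency = Sum of Task Times / (N_stations * CT) * 100
Total station capacity = 9 stations * 17 min = 153 min
Efficiency = 109 / 153 * 100 = 71.2%

71.2%


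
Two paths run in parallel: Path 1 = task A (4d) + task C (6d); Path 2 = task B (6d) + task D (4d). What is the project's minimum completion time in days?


Path 1 = 4 + 6 = 10 days
Path 2 = 6 + 4 = 10 days
Duration = max(10, 10) = 10 days

10 days


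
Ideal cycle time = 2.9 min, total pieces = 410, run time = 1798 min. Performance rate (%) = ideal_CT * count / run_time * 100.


Formula: Performance = (Ideal CT * Total Count) / Run Time * 100
Ideal output time = 2.9 * 410 = 1189.0 min
Performance = 1189.0 / 1798 * 100 = 66.1%

66.1%


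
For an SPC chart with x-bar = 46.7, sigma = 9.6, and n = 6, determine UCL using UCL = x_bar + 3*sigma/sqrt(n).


UCL = 46.7 + 3 * 9.6 / sqrt(6)

58.46


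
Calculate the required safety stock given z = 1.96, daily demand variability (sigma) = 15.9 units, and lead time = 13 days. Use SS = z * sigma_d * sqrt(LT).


Formula: SS = z * sigma_d * sqrt(LT)
sqrt(LT) = sqrt(13) = 3.6056
SS = 1.96 * 15.9 * 3.6056
SS = 112.4 units

112.4 units


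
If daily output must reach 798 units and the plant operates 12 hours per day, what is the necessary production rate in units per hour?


Formula: Production Rate = Daily Demand / Available Hours
Rate = 798 units/day / 12 hours/day
Rate = 66.5 units/hour

66.5 units/hour


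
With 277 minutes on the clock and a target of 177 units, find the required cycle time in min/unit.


Formula: CT = Available Time / Number of Units
CT = 277 min / 177 units
CT = 1.56 min/unit

1.56 min/unit


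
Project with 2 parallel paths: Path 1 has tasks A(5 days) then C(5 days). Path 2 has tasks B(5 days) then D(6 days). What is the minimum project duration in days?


Path 1 = 5 + 5 = 10 days
Path 2 = 5 + 6 = 11 days
Duration = max(10, 11) = 11 days

11 days


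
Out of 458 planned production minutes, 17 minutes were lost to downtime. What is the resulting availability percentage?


Formula: Availability = (Planned Time - Downtime) / Planned Time * 100
Uptime = 458 - 17 = 441 min
Availability = 441 / 458 * 100 = 96.3%

96.3%


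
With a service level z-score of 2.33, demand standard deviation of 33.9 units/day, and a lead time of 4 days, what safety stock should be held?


Formula: SS = z * sigma_d * sqrt(LT)
sqrt(LT) = sqrt(4) = 2.0
SS = 2.33 * 33.9 * 2.0
SS = 158.0 units

158.0 units


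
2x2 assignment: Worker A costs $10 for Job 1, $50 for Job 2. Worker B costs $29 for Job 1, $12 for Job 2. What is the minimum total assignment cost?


Option 1: A->1 + B->2 = $10 + $12 = $22
Option 2: A->2 + B->1 = $50 + $29 = $79
Min cost = min($22, $79) = $22

$22


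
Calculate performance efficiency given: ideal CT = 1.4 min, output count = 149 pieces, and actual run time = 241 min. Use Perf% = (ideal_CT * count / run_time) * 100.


Formula: Performance = (Ideal CT * Total Count) / Run Time * 100
Ideal output time = 1.4 * 149 = 208.6 min
Performance = 208.6 / 241 * 100 = 86.6%

86.6%


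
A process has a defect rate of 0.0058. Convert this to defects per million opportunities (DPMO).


DPMO = defect_rate * 1000000 = 0.0058 * 1000000

5800


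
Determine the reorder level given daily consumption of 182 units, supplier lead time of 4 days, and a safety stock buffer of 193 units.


Formula: ROP = (Daily Demand * Lead Time) + Safety Stock
Demand during lead time = 182 * 4 = 728 units
ROP = 728 + 193 = 921 units

921 units


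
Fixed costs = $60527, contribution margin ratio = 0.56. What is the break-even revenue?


Formula: BER = Fixed Costs / Contribution Margin Ratio
BER = $60527 / 0.56
BER = $108083.93 (to the nearest cent)

$108083.93


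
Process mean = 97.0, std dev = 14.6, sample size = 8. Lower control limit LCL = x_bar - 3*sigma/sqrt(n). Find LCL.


LCL = 97.0 - 3 * 14.6 / sqrt(8)

81.51


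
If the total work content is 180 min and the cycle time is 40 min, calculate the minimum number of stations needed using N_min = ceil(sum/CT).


Formula: N_min = ceil(Sum of Task Times / Cycle Time)
N_min = ceil(180 min / 40 min) = ceil(4.5)
N_min = 5 stations

5


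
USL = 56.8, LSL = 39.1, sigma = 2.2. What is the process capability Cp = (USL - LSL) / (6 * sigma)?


Cp = (56.8 - 39.1) / (6 * 2.2)

1.34


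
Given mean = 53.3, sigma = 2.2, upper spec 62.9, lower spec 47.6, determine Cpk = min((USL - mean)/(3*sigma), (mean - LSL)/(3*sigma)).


Cpu = (62.9 - 53.3) / (3 * 2.2) = 1.45
Cpl = (53.3 - 47.6) / (3 * 2.2) = 0.86
Cpk = min(1.45, 0.86) = 0.86

0.86


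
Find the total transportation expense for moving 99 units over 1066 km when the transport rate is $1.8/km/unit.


TC = dist * cost * units = 1066 * 1.8 * 99 = $189961.20

$189961.20


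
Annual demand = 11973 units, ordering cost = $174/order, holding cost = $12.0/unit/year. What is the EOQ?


Formula: EOQ = sqrt(2 * D * S / H)
Numerator: 2 * 11973 * 174 = 4166604
2DS/H = 4166604 / 12.0 = 347217.0
EOQ = sqrt(347217.0) = 589.3 units

589.3 units


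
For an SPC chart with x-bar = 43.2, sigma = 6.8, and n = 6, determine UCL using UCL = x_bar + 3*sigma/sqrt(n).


UCL = 43.2 + 3 * 6.8 / sqrt(6)

51.53


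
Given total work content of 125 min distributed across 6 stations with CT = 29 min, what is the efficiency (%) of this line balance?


Formula: Efficiency = Sum of Task Times / (N_stations * CT) * 100
Total station capacity = 6 stations * 29 min = 174 min
Efficiency = 125 / 174 * 100 = 71.8%

71.8%


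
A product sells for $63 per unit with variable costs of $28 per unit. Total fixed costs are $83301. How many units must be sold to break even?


Formula: BEQ = Fixed Costs / (Price - Variable Cost)
Contribution margin = $63 - $28 = $35/unit
BEQ = ceil($83301 / $35/unit) = ceil(2380.03) = 2381 units

2381 units


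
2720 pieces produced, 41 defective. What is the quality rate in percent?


Formula: Quality Rate = Good Pieces / Total Pieces * 100
Good pieces = 2720 - 41 = 2679
QR = 2679 / 2720 * 100 = 98.5%

98.5%


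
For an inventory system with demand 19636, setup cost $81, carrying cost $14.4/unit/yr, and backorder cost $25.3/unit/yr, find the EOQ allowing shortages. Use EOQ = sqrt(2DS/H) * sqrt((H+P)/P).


Formula: EOQ* = sqrt(2DS/H) * sqrt((H+P)/P)
Base EOQ = sqrt(2*19636*81/14.4) = 470.01 units
Correction = sqrt((14.4+25.3)/25.3) = 1.25267
EOQ* = 470.01 * 1.25267 = 588.8 units

588.8 units


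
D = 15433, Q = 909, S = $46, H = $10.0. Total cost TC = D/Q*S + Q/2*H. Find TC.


TC = 15433/909 * 46 + 909/2 * 10.0

$5325.99


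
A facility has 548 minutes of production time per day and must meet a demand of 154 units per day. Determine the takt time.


Formula: Takt Time = Available Production Time / Customer Demand
Takt = 548 min/day / 154 units/day
Takt = 3.56 min/unit

3.56 min/unit


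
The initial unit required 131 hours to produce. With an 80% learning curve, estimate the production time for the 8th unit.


Formula: T_n = T_1 * (learning_rate)^(log2(n)) where learning_rate = rate/100
Doublings = log2(8) = 3
T_n = 131 * 0.8^3
T_n = 131 * 0.512 = 67.1 hours

67.1 hours


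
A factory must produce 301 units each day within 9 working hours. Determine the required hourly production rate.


Formula: Production Rate = Daily Demand / Available Hours
Rate = 301 units/day / 9 hours/day
Rate = 33.4 units/hour

33.4 units/hour


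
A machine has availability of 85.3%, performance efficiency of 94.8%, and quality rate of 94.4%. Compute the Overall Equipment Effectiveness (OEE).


Formula: OEE = Availability * Performance * Quality / 10000
A * P = 85.3% * 94.8% / 100 = 80.86%
OEE = 80.86% * 94.4% / 100 = 76.3%

76.3%


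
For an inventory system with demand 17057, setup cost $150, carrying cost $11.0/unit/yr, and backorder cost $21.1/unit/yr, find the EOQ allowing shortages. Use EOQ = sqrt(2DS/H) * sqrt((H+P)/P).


Formula: EOQ* = sqrt(2DS/H) * sqrt((H+P)/P)
Base EOQ = sqrt(2*17057*150/11.0) = 682.05 units
Correction = sqrt((11.0+21.1)/21.1) = 1.23342
EOQ* = 682.05 * 1.23342 = 841.3 units

841.3 units


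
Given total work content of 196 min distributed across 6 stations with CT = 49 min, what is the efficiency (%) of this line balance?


Formula: Efficiency = Sum of Task Times / (N_stations * CT) * 100
Total station capacity = 6 stations * 49 min = 294 min
Efficiency = 196 / 294 * 100 = 66.7%

66.7%


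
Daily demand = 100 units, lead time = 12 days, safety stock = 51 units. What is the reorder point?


Formula: ROP = (Daily Demand * Lead Time) + Safety Stock
Demand during lead time = 100 * 12 = 1200 units
ROP = 1200 + 51 = 1251 units

1251 units


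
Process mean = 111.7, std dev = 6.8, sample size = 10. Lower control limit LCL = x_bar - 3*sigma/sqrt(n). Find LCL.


LCL = 111.7 - 3 * 6.8 / sqrt(10)

105.25


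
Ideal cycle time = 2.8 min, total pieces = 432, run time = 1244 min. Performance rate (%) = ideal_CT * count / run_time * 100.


Formula: Performance = (Ideal CT * Total Count) / Run Time * 100
Ideal output time = 2.8 * 432 = 1209.6 min
Performance = 1209.6 / 1244 * 100 = 97.2%

97.2%


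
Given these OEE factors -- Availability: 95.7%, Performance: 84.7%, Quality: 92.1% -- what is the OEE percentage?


Formula: OEE = Availability * Performance * Quality / 10000
A * P = 95.7% * 84.7% / 100 = 81.06%
OEE = 81.06% * 92.1% / 100 = 74.7%

74.7%


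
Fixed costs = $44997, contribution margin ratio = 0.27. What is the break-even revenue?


Formula: BER = Fixed Costs / Contribution Margin Ratio
BER = $44997 / 0.27
BER = $166655.56 (to the nearest cent)

$166655.56


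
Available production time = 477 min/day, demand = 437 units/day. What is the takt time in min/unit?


Formula: Takt Time = Available Production Time / Customer Demand
Takt = 477 min/day / 437 units/day
Takt = 1.09 min/unit

1.09 min/unit


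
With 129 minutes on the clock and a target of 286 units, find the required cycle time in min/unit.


Formula: CT = Available Time / Number of Units
CT = 129 min / 286 units
CT = 0.45 min/unit

0.45 min/unit


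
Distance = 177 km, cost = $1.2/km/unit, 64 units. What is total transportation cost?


TC = dist * cost * units = 177 * 1.2 * 64 = $13593.60

$13593.60


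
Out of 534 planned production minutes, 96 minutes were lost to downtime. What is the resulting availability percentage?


Formula: Availability = (Planned Time - Downtime) / Planned Time * 100
Uptime = 534 - 96 = 438 min
Availability = 438 / 534 * 100 = 82.0%

82.0%


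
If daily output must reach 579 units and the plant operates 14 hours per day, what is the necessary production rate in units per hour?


Formula: Production Rate = Daily Demand / Available Hours
Rate = 579 units/day / 14 hours/day
Rate = 41.4 units/hour

41.4 units/hour


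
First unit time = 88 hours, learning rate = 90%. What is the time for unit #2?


Formula: T_n = T_1 * (learning_rate)^(log2(n)) where learning_rate = rate/100
Doublings = log2(2) = 1
T_n = 88 * 0.9^1
T_n = 88 * 0.9 = 79.2 hours

79.2 hours


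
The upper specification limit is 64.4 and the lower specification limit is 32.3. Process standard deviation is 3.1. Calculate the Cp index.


Cp = (64.4 - 32.3) / (6 * 3.1)

1.73


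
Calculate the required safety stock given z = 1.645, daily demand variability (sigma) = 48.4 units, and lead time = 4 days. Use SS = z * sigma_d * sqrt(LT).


Formula: SS = z * sigma_d * sqrt(LT)
sqrt(LT) = sqrt(4) = 2.0
SS = 1.645 * 48.4 * 2.0
SS = 159.2 units

159.2 units


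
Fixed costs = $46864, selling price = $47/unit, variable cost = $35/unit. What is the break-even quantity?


Formula: BEQ = Fixed Costs / (Price - Variable Cost)
Contribution margin = $47 - $35 = $12/unit
BEQ = ceil($46864 / $12/unit) = ceil(3905.33) = 3906 units

3906 units


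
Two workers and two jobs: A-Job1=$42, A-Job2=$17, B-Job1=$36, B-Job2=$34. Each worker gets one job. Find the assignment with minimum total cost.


Option 1: A->1 + B->2 = $42 + $34 = $76
Option 2: A->2 + B->1 = $17 + $36 = $53
Min cost = min($76, $53) = $53

$53


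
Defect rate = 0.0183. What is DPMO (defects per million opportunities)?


DPMO = defect_rate * 1000000 = 0.0183 * 1000000

18300


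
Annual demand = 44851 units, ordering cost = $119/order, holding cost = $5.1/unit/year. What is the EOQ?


Formula: EOQ = sqrt(2 * D * S / H)
Numerator: 2 * 44851 * 119 = 10674538
2DS/H = 10674538 / 5.1 = 2093046.7
EOQ = sqrt(2093046.7) = 1446.7 units

1446.7 units


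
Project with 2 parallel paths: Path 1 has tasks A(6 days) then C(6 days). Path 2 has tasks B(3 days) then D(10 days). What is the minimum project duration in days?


Path 1 = 6 + 6 = 12 days
Path 2 = 3 + 10 = 13 days
Duration = max(12, 13) = 13 days

13 days


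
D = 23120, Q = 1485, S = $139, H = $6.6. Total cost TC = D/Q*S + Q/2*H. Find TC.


TC = 23120/1485 * 139 + 1485/2 * 6.6

$7064.59


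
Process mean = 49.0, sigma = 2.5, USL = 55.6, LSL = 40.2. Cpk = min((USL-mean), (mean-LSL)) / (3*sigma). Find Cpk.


Cpu = (55.6 - 49.0) / (3 * 2.5) = 0.88
Cpl = (49.0 - 40.2) / (3 * 2.5) = 1.17
Cpk = min(0.88, 1.17) = 0.88

0.88


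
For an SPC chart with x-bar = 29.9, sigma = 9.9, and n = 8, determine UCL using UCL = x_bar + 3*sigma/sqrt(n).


UCL = 29.9 + 3 * 9.9 / sqrt(8)

40.4


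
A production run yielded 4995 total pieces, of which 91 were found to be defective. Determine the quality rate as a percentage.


Formula: Quality Rate = Good Pieces / Total Pieces * 100
Good pieces = 4995 - 91 = 4904
QR = 4904 / 4995 * 100 = 98.2%

98.2%


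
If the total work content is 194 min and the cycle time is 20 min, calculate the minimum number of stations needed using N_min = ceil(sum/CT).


Formula: N_min = ceil(Sum of Task Times / Cycle Time)
N_min = ceil(194 min / 20 min) = ceil(9.7)
N_min = 10 stations

10


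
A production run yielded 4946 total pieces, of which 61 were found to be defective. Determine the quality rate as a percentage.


Formula: Quality Rate = Good Pieces / Total Pieces * 100
Good pieces = 4946 - 61 = 4885
QR = 4885 / 4946 * 100 = 98.8%

98.8%


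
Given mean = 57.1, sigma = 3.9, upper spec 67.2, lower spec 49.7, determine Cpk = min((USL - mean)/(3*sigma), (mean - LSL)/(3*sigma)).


Cpu = (67.2 - 57.1) / (3 * 3.9) = 0.86
Cpl = (57.1 - 49.7) / (3 * 3.9) = 0.63
Cpk = min(0.86, 0.63) = 0.63

0.63


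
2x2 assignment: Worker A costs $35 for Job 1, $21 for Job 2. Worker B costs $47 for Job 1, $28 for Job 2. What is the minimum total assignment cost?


Option 1: A->1 + B->2 = $35 + $28 = $63
Option 2: A->2 + B->1 = $21 + $47 = $68
Min cost = min($63, $68) = $63

$63


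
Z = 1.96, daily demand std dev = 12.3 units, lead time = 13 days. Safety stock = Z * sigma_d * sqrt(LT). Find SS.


Formula: SS = z * sigma_d * sqrt(LT)
sqrt(LT) = sqrt(13) = 3.6056
SS = 1.96 * 12.3 * 3.6056
SS = 86.9 units

86.9 units


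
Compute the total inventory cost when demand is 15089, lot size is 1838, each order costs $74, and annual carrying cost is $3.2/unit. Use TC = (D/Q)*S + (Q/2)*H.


TC = 15089/1838 * 74 + 1838/2 * 3.2

$3548.30


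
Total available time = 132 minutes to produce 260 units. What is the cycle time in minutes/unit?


Formula: CT = Available Time / Number of Units
CT = 132 min / 260 units
CT = 0.51 min/unit

0.51 min/unit


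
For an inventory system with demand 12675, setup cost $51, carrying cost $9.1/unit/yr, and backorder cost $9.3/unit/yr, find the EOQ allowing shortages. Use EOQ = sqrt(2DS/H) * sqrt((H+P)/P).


Formula: EOQ* = sqrt(2DS/H) * sqrt((H+P)/P)
Base EOQ = sqrt(2*12675*51/9.1) = 376.92 units
Correction = sqrt((9.1+9.3)/9.3) = 1.40659
EOQ* = 376.92 * 1.40659 = 530.2 units

530.2 units


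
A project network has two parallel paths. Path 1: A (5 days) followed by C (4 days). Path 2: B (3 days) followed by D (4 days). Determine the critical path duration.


Path 1 = 5 + 4 = 9 days
Path 2 = 3 + 4 = 7 days
Duration = max(9, 7) = 9 days

9 days


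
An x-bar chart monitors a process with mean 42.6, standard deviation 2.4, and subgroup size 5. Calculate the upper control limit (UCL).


UCL = 42.6 + 3 * 2.4 / sqrt(5)

45.82


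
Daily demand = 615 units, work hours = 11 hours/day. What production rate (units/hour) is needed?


Formula: Production Rate = Daily Demand / Available Hours
Rate = 615 units/day / 11 hours/day
Rate = 55.9 units/hour

55.9 units/hour


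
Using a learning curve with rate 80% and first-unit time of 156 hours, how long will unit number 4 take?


Formula: T_n = T_1 * (learning_rate)^(log2(n)) where learning_rate = rate/100
Doublings = log2(4) = 2
T_n = 156 * 0.8^2
T_n = 156 * 0.64 = 99.8 hours

99.8 hours


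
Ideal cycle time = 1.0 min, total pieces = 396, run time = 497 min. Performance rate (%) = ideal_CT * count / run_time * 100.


Formula: Performance = (Ideal CT * Total Count) / Run Time * 100
Ideal output time = 1.0 * 396 = 396.0 min
Performance = 396.0 / 497 * 100 = 79.7%

79.7%


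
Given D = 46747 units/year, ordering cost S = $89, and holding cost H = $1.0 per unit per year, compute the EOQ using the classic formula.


Formula: EOQ = sqrt(2 * D * S / H)
Numerator: 2 * 46747 * 89 = 8320966
2DS/H = 8320966 / 1.0 = 8320966.0
EOQ = sqrt(8320966.0) = 2884.6 units

2884.6 units


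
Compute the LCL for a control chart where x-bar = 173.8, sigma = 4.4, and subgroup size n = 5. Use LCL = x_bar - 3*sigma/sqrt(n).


LCL = 173.8 - 3 * 4.4 / sqrt(5)

167.9


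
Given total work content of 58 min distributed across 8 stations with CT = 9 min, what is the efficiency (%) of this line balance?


Formula: Efficiency = Sum of Task Times / (N_stations * CT) * 100
Total station capacity = 8 stations * 9 min = 72 min
Efficiency = 58 / 72 * 100 = 80.6%

80.6%


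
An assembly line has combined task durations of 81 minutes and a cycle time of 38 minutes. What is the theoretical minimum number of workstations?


Formula: N_min = ceil(Sum of Task Times / Cycle Time)
N_min = ceil(81 min / 38 min) = ceil(2.1316)
N_min = 3 stations

3


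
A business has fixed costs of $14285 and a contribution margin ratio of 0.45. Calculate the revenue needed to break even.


Formula: BER = Fixed Costs / Contribution Margin Ratio
BER = $14285 / 0.45
BER = $31744.44 (to the nearest cent)

$31744.44


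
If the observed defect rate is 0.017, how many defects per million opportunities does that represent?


DPMO = defect_rate * 1000000 = 0.017 * 1000000

17000


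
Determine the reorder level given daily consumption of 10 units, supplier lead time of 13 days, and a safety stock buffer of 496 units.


Formula: ROP = (Daily Demand * Lead Time) + Safety Stock
Demand during lead time = 10 * 13 = 130 units
ROP = 130 + 496 = 626 units

626 units


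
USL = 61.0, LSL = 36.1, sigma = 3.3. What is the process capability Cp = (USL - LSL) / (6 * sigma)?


Cp = (61.0 - 36.1) / (6 * 3.3)

1.26


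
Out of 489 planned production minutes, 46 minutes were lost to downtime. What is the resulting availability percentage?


Formula: Availability = (Planned Time - Downtime) / Planned Time * 100
Uptime = 489 - 46 = 443 min
Availability = 443 / 489 * 100 = 90.6%

90.6%


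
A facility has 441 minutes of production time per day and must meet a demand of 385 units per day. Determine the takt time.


Formula: Takt Time = Available Production Time / Customer Demand
Takt = 441 min/day / 385 units/day
Takt = 1.15 min/unit

1.15 min/unit


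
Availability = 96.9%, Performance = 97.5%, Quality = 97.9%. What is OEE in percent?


Formula: OEE = Availability * Performance * Quality / 10000
A * P = 96.9% * 97.5% / 100 = 94.48%
OEE = 94.48% * 97.9% / 100 = 92.5%

92.5%


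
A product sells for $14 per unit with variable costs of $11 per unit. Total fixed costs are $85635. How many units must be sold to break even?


Formula: BEQ = Fixed Costs / (Price - Variable Cost)
Contribution margin = $14 - $11 = $3/unit
BEQ = ceil($85635 / $3/unit) = ceil(28545.0) = 28545 units

28545 units


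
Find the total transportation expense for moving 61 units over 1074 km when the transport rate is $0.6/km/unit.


TC = dist * cost * units = 1074 * 0.6 * 61 = $39308.40

$39308.40


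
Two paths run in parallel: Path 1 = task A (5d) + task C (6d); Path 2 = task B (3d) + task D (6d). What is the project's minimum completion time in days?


Path 1 = 5 + 6 = 11 days
Path 2 = 3 + 6 = 9 days
Duration = max(11, 9) = 11 days

11 days


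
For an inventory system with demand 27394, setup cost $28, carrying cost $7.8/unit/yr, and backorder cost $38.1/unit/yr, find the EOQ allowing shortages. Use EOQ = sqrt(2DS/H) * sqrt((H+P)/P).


Formula: EOQ* = sqrt(2DS/H) * sqrt((H+P)/P)
Base EOQ = sqrt(2*27394*28/7.8) = 443.48 units
Correction = sqrt((7.8+38.1)/38.1) = 1.0976
EOQ* = 443.48 * 1.0976 = 486.8 units

486.8 units


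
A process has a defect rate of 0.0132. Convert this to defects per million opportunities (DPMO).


DPMO = defect_rate * 1000000 = 0.0132 * 1000000

13200


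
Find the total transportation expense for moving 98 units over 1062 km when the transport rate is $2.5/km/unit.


TC = dist * cost * units = 1062 * 2.5 * 98 = $260190.00

$260190.00


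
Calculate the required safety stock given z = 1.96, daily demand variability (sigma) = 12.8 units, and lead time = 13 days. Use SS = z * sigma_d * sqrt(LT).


Formula: SS = z * sigma_d * sqrt(LT)
sqrt(LT) = sqrt(13) = 3.6056
SS = 1.96 * 12.8 * 3.6056
SS = 90.5 units

90.5 units


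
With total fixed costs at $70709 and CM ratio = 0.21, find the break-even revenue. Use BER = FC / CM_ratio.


Formula: BER = Fixed Costs / Contribution Margin Ratio
BER = $70709 / 0.21
BER = $336709.52 (to the nearest cent)

$336709.52


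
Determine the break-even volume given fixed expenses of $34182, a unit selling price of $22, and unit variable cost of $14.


Formula: BEQ = Fixed Costs / (Price - Variable Cost)
Contribution margin = $22 - $14 = $8/unit
BEQ = ceil($34182 / $8/unit) = ceil(4272.75) = 4273 units

4273 units


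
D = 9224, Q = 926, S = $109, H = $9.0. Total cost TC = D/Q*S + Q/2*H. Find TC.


TC = 9224/926 * 109 + 926/2 * 9.0

$5252.76


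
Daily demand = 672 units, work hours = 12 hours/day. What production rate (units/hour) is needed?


Formula: Production Rate = Daily Demand / Available Hours
Rate = 672 units/day / 12 hours/day
Rate = 56.0 units/hour

56.0 units/hour


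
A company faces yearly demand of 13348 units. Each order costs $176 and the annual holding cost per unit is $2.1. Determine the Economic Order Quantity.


Formula: EOQ = sqrt(2 * D * S / H)
Numerator: 2 * 13348 * 176 = 4698496
2DS/H = 4698496 / 2.1 = 2237379.0
EOQ = sqrt(2237379.0) = 1495.8 units

1495.8 units


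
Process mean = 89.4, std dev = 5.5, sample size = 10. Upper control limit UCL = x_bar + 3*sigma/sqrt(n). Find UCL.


UCL = 89.4 + 3 * 5.5 / sqrt(10)

94.62


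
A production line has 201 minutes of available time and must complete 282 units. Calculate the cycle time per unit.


Formula: CT = Available Time / Number of Units
CT = 201 min / 282 units
CT = 0.71 min/unit

0.71 min/unit


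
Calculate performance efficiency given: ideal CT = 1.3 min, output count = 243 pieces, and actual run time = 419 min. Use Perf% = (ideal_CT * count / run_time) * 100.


Formula: Performance = (Ideal CT * Total Count) / Run Time * 100
Ideal output time = 1.3 * 243 = 315.9 min
Performance = 315.9 / 419 * 100 = 75.4%

75.4%
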